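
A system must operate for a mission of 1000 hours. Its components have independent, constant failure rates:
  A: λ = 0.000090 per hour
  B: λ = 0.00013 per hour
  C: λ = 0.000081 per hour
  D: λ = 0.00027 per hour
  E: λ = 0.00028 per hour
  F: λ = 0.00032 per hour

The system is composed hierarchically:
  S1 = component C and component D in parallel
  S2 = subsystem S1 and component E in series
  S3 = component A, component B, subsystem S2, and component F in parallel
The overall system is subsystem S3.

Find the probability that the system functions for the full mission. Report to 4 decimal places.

0.9993

R(A) = exp(−0.000090 × 1000) = 0.913931
R(B) = exp(−0.00013 × 1000) = 0.878095
R(C) = exp(−0.000081 × 1000) = 0.922194
R(D) = exp(−0.00027 × 1000) = 0.763379
R(E) = exp(−0.00028 × 1000) = 0.755784
R(F) = exp(−0.00032 × 1000) = 0.726149
Parallel (C and D): 1 − (1 − 0.922194)(1 − 0.763379) = 0.981589
Series ([0.981589] and E): 0.981589 × 0.755784 = 0.741869
Parallel (A, B, [0.741869], and F): 1 − (1 − 0.913931)(1 − 0.878095)(1 − 0.741869)(1 − 0.726149) = 0.9993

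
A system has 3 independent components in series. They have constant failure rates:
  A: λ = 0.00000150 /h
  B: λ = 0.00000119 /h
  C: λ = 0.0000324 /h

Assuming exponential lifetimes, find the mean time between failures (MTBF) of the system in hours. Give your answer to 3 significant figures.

Series of exponential components: λ_sys = Σ λ_i
λ_sys = 0.00000150 + 0.00000119 + 0.0000324 = 3.5090e-05 /h
MTBF = 1 / λ_sys = 28500 h

28500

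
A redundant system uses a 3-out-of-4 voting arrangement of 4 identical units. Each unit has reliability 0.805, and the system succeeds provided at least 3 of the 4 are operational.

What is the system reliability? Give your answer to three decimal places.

0.827

R = Σ_{i=3}^{4} C(4,i) p^i (1−p)^{4−i} with p = 0.805
C(4,3)·0.805^3·0.195^1 = 0.40689
C(4,4)·0.805^4·0.195^0 = 0.41994
Sum = 0.827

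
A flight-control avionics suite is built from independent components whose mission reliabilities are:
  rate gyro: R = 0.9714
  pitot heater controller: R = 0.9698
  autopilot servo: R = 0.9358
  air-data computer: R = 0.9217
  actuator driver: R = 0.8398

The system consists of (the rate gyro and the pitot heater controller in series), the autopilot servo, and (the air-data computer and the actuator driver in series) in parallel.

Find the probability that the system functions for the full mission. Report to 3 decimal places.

0.999

Series (rate gyro and pitot heater controller): 0.97140 × 0.96980 = 0.94206
Series (air-data computer and actuator driver): 0.92170 × 0.83980 = 0.77404
Parallel ([0.94206], autopilot servo, and [0.77404]): 1 − (1 − 0.94206)(1 − 0.93580)(1 − 0.77404) = 0.999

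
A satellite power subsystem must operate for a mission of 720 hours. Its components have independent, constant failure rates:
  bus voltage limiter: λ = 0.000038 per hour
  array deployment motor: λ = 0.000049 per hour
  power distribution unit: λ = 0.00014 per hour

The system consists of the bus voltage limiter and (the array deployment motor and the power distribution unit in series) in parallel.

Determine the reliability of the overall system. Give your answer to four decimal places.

0.9966

R(bus voltage limiter) = exp(−0.000038 × 720) = 0.973011
R(array deployment motor) = exp(−0.000049 × 720) = 0.965335
R(power distribution unit) = exp(−0.00014 × 720) = 0.904114
Series (array deployment motor and power distribution unit): 0.965335 × 0.904114 = 0.872773
Parallel (bus voltage limiter and [0.872773]): 1 − (1 − 0.973011)(1 − 0.872773) = 0.9966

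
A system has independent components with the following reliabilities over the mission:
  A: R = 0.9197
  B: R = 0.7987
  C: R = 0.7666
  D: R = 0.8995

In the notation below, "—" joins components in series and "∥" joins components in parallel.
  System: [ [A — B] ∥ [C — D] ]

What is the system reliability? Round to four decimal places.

Series (A and B): 0.919700 × 0.798700 = 0.734564
Series (C and D): 0.766600 × 0.899500 = 0.689557
Parallel ([0.734564] and [0.689557]): 1 − (1 − 0.734564)(1 − 0.689557) = 0.9176

0.9176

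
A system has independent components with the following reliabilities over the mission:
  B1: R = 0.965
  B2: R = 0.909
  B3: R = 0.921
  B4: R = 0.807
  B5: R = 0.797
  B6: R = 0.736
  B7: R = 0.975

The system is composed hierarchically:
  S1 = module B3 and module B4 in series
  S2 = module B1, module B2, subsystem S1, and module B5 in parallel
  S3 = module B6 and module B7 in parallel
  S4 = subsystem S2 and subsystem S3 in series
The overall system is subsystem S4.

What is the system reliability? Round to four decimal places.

Series (B3 and B4): 0.921000 × 0.807000 = 0.743247
Parallel (B1, B2, [0.743247], and B5): 1 − (1 − 0.965000)(1 − 0.909000)(1 − 0.743247)(1 − 0.797000) = 0.999834
Parallel (B6 and B7): 1 − (1 − 0.736000)(1 − 0.975000) = 0.993400
Series ([0.999834] and [0.993400]): 0.999834 × 0.993400 = 0.9932

0.9932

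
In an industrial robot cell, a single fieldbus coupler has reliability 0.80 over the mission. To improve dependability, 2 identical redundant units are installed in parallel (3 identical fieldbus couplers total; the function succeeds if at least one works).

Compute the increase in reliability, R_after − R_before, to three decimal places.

0.192

R_before = 0.80
R_after = 1 − (1 − 0.80)^3 = 0.992
ΔR = 0.992 − 0.80 = 0.192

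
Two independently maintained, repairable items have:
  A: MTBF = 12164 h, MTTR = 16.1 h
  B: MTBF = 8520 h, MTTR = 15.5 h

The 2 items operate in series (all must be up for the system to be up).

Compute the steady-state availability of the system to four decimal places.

A(A) = MTBF/(MTBF+MTTR) = 12164/(12164+16.1) = 0.998678
A(B) = MTBF/(MTBF+MTTR) = 8520/(8520+15.5) = 0.998184
Series availability: 0.998678 × 0.998184 = 0.9969

0.9969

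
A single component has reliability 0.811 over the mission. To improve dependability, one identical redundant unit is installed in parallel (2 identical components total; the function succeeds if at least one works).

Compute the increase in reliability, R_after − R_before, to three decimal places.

0.153

R_before = 0.811
R_after = 1 − (1 − 0.811)^2 = 0.964
ΔR = 0.964 − 0.811 = 0.153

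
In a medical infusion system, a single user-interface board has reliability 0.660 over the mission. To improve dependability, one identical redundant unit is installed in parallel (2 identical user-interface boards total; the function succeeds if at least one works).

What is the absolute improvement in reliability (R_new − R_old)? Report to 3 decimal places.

0.224

R_before = 0.660
R_after = 1 − (1 − 0.660)^2 = 0.884
ΔR = 0.884 − 0.660 = 0.224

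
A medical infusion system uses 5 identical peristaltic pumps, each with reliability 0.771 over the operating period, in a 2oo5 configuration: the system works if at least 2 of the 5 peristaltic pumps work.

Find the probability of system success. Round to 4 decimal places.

R = Σ_{i=2}^{5} C(5,i) p^i (1−p)^{5−i} with p = 0.771
C(5,2)·0.771^2·0.229^3 = 0.071386
C(5,3)·0.771^3·0.229^2 = 0.240344
C(5,4)·0.771^4·0.229^1 = 0.404597
C(5,5)·0.771^5·0.229^0 = 0.272441
Sum = 0.9888

0.9888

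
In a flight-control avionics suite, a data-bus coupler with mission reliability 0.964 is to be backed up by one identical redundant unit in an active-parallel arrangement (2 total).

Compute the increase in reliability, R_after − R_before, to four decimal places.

R_before = 0.964
R_after = 1 − (1 − 0.964)^2 = 0.9987
ΔR = 0.9987 − 0.964 = 0.0347

0.0347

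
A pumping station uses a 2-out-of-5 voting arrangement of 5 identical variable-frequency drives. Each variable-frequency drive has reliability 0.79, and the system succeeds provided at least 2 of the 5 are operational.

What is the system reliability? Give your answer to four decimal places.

R = Σ_{i=2}^{5} C(5,i) p^i (1−p)^{5−i} with p = 0.79
C(5,2)·0.79^2·0.21^3 = 0.057798
C(5,3)·0.79^3·0.21^2 = 0.217430
C(5,4)·0.79^4·0.21^1 = 0.408976
C(5,5)·0.79^5·0.21^0 = 0.307706
Sum = 0.9919

0.9919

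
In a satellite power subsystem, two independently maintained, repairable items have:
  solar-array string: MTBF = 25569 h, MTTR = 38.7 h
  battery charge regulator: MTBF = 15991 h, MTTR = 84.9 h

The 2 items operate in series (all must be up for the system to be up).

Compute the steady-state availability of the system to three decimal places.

A(solar-array string) = MTBF/(MTBF+MTTR) = 25569/(25569+38.7) = 0.998489
A(battery charge regulator) = MTBF/(MTBF+MTTR) = 15991/(15991+84.9) = 0.994719
Series availability: 0.998489 × 0.994719 = 0.993

0.993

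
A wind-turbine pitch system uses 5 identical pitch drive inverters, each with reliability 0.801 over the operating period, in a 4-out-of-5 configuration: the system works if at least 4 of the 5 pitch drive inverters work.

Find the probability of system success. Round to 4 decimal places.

0.7393

R = Σ_{i=4}^{5} C(5,i) p^i (1−p)^{5−i} with p = 0.801
C(5,4)·0.801^4·0.199^1 = 0.409594
C(5,5)·0.801^5·0.199^0 = 0.329733
Sum = 0.7393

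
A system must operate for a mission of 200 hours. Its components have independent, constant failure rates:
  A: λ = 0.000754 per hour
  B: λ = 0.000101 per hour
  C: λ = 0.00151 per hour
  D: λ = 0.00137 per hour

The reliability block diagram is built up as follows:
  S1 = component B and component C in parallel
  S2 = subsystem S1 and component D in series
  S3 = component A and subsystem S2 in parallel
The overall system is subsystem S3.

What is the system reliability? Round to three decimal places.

0.966

R(A) = exp(−0.000754 × 200) = 0.86002
R(B) = exp(−0.000101 × 200) = 0.98000
R(C) = exp(−0.00151 × 200) = 0.73934
R(D) = exp(−0.00137 × 200) = 0.76033
Parallel (B and C): 1 − (1 − 0.98000)(1 − 0.73934) = 0.99479
Series ([0.99479] and D): 0.99479 × 0.76033 = 0.75637
Parallel (A and [0.75637]): 1 − (1 − 0.86002)(1 − 0.75637) = 0.966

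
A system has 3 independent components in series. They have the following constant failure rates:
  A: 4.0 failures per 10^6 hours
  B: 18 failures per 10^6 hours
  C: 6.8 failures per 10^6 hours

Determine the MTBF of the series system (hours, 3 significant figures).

Series of exponential components: λ_sys = Σ λ_i
λ_sys = 0.0000040 + 0.000018 + 0.0000068 = 2.8800e-05 /h
MTBF = 1 / λ_sys = 34700 h

34700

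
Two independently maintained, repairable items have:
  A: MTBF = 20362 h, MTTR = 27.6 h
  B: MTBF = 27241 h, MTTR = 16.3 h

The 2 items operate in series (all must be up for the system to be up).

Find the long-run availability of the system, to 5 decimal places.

A(A) = MTBF/(MTBF+MTTR) = 20362/(20362+27.6) = 0.998646
A(B) = MTBF/(MTBF+MTTR) = 27241/(27241+16.3) = 0.999402
Series availability: 0.998646 × 0.999402 = 0.99805

0.99805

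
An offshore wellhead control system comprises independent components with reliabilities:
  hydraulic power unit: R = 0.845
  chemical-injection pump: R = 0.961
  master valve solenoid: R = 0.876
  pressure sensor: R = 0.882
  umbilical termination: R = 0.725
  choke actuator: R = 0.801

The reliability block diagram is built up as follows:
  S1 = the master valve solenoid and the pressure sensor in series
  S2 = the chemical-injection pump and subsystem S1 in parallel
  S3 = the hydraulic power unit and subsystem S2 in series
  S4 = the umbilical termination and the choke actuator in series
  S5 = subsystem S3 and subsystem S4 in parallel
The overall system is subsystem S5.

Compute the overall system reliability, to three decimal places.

Series (master valve solenoid and pressure sensor): 0.87600 × 0.88200 = 0.77263
Parallel (chemical-injection pump and [0.77263]): 1 − (1 − 0.96100)(1 − 0.77263) = 0.99113
Series (hydraulic power unit and [0.99113]): 0.84500 × 0.99113 = 0.83750
Series (umbilical termination and choke actuator): 0.72500 × 0.80100 = 0.58073
Parallel ([0.83750] and [0.58073]): 1 − (1 − 0.83750)(1 − 0.58073) = 0.932

0.932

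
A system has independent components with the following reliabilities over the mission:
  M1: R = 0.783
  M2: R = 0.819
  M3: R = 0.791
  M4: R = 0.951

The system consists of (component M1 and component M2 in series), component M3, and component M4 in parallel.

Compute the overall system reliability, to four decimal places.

0.9963

Series (M1 and M2): 0.783000 × 0.819000 = 0.641277
Parallel ([0.641277], M3, and M4): 1 − (1 − 0.641277)(1 − 0.791000)(1 − 0.951000) = 0.9963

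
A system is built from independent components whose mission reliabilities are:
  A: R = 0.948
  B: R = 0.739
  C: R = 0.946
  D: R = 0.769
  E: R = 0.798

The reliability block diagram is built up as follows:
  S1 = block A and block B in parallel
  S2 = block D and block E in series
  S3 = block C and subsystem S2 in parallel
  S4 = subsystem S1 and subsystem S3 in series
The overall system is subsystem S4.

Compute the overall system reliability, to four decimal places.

0.9658

Parallel (A and B): 1 − (1 − 0.948000)(1 − 0.739000) = 0.986428
Series (D and E): 0.769000 × 0.798000 = 0.613662
Parallel (C and [0.613662]): 1 − (1 − 0.946000)(1 − 0.613662) = 0.979138
Series ([0.986428] and [0.979138]): 0.986428 × 0.979138 = 0.9658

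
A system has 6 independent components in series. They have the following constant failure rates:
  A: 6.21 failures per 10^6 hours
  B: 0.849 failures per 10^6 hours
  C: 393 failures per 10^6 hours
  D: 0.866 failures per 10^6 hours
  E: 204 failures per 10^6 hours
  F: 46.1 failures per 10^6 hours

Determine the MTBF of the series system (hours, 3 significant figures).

Series of exponential components: λ_sys = Σ λ_i
λ_sys = 0.00000621 + 0.000000849 + 0.000393 + 0.000000866 + 0.000204 + 0.0000461 = 6.5103e-04 /h
MTBF = 1 / λ_sys = 1540 h

1540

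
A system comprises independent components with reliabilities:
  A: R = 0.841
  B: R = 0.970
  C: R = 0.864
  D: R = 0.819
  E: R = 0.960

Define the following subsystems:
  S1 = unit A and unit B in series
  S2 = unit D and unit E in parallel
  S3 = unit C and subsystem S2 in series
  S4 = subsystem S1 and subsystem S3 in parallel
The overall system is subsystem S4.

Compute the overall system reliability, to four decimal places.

Series (A and B): 0.841000 × 0.970000 = 0.815770
Parallel (D and E): 1 − (1 − 0.819000)(1 − 0.960000) = 0.992760
Series (C and [0.992760]): 0.864000 × 0.992760 = 0.857745
Parallel ([0.815770] and [0.857745]): 1 − (1 − 0.815770)(1 − 0.857745) = 0.9738

0.9738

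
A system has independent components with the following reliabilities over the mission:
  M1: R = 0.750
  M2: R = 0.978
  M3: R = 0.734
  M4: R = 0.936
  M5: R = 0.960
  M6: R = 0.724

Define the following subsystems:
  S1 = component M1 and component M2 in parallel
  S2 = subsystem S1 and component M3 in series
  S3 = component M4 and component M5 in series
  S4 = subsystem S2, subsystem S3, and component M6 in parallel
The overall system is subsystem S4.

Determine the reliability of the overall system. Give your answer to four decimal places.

Parallel (M1 and M2): 1 − (1 − 0.750000)(1 − 0.978000) = 0.994500
Series ([0.994500] and M3): 0.994500 × 0.734000 = 0.729963
Series (M4 and M5): 0.936000 × 0.960000 = 0.898560
Parallel ([0.729963], [0.898560], and M6): 1 − (1 − 0.729963)(1 − 0.898560)(1 − 0.724000) = 0.9924

0.9924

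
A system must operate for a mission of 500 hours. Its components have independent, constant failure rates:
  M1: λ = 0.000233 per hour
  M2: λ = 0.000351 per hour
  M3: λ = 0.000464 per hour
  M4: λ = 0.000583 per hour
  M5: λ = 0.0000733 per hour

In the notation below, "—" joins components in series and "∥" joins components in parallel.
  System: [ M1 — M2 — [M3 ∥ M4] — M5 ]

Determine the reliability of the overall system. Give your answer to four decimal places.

0.6822

R(M1) = exp(−0.000233 × 500) = 0.890030
R(M2) = exp(−0.000351 × 500) = 0.839037
R(M3) = exp(−0.000464 × 500) = 0.792946
R(M4) = exp(−0.000583 × 500) = 0.747142
R(M5) = exp(−0.0000733 × 500) = 0.964013
Parallel (M3 and M4): 1 − (1 − 0.792946)(1 − 0.747142) = 0.947645
Series (M1, M2, [0.947645], and M5): 0.890030 × 0.839037 × 0.947645 × 0.964013 = 0.6822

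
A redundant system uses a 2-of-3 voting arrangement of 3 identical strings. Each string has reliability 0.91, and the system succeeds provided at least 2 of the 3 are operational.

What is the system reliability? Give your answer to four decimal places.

R = Σ_{i=2}^{3} C(3,i) p^i (1−p)^{3−i} with p = 0.91
C(3,2)·0.91^2·0.09^1 = 0.223587
C(3,3)·0.91^3·0.09^0 = 0.753571
Sum = 0.9772

0.9772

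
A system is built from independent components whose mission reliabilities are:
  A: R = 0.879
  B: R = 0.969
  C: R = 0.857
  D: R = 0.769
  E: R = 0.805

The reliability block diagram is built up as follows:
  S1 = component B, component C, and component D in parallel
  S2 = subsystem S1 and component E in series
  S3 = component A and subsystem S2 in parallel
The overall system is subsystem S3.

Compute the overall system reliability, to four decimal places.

0.9763

Parallel (B, C, and D): 1 − (1 − 0.969000)(1 − 0.857000)(1 − 0.769000) = 0.998976
Series ([0.998976] and E): 0.998976 × 0.805000 = 0.804176
Parallel (A and [0.804176]): 1 − (1 − 0.879000)(1 − 0.804176) = 0.9763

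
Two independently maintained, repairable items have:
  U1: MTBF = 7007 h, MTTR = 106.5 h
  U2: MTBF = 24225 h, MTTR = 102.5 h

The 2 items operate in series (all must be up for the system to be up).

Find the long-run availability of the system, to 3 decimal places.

0.981

A(U1) = MTBF/(MTBF+MTTR) = 7007/(7007+106.5) = 0.985028
A(U2) = MTBF/(MTBF+MTTR) = 24225/(24225+102.5) = 0.995787
Series availability: 0.985028 × 0.995787 = 0.981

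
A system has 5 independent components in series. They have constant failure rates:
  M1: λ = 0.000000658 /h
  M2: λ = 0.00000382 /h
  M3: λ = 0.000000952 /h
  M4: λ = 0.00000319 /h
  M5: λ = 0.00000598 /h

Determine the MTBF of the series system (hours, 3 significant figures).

68500

Series of exponential components: λ_sys = Σ λ_i
λ_sys = 0.000000658 + 0.00000382 + 0.000000952 + 0.00000319 + 0.00000598 = 1.4600e-05 /h
MTBF = 1 / λ_sys = 68500 h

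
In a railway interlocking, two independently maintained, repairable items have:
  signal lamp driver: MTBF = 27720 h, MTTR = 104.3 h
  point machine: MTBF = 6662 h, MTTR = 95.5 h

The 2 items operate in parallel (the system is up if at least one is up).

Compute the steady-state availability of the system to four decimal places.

A(signal lamp driver) = MTBF/(MTBF+MTTR) = 27720/(27720+104.3) = 0.996251
A(point machine) = MTBF/(MTBF+MTTR) = 6662/(6662+95.5) = 0.985868
Parallel availability: 1 − (1 − 0.996251)(1 − 0.985868) = 0.9999

0.9999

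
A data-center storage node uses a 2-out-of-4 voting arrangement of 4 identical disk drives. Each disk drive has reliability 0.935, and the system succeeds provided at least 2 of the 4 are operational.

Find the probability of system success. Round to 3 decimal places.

0.999

R = Σ_{i=2}^{4} C(4,i) p^i (1−p)^{4−i} with p = 0.935
C(4,2)·0.935^2·0.065^2 = 0.02216
C(4,3)·0.935^3·0.065^1 = 0.21252
C(4,4)·0.935^4·0.065^0 = 0.76427
Sum = 0.999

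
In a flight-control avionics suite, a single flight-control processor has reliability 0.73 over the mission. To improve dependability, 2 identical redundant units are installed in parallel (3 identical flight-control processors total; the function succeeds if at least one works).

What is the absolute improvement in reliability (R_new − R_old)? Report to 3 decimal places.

R_before = 0.73
R_after = 1 − (1 − 0.73)^3 = 0.980
ΔR = 0.980 − 0.73 = 0.250

0.250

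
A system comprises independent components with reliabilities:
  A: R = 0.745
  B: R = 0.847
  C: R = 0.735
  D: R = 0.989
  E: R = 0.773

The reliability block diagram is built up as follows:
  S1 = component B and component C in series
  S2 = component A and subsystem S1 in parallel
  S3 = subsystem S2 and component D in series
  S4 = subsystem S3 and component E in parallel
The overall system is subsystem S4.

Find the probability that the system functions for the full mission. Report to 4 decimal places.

Series (B and C): 0.847000 × 0.735000 = 0.622545
Parallel (A and [0.622545]): 1 − (1 − 0.745000)(1 − 0.622545) = 0.903749
Series ([0.903749] and D): 0.903749 × 0.989000 = 0.893808
Parallel ([0.893808] and E): 1 − (1 − 0.893808)(1 − 0.773000) = 0.9759

0.9759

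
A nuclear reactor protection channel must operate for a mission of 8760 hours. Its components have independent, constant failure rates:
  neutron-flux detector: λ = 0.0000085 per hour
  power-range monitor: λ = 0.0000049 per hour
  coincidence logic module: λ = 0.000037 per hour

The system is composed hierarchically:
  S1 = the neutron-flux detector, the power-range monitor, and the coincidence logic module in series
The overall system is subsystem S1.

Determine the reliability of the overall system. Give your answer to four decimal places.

0.6431

R(neutron-flux detector) = exp(−0.0000085 × 8760) = 0.928245
R(power-range monitor) = exp(−0.0000049 × 8760) = 0.957984
R(coincidence logic module) = exp(−0.000037 × 8760) = 0.723163
Series (neutron-flux detector, power-range monitor, and coincidence logic module): 0.928245 × 0.957984 × 0.723163 = 0.6431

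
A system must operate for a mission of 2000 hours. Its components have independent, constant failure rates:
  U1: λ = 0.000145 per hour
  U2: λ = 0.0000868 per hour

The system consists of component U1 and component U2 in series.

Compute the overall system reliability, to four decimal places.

0.6290

R(U1) = exp(−0.000145 × 2000) = 0.748264
R(U2) = exp(−0.0000868 × 2000) = 0.840633
Series (U1 and U2): 0.748264 × 0.840633 = 0.6290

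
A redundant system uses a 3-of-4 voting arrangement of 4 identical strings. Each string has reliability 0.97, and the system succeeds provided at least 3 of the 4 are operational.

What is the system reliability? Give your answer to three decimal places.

R = Σ_{i=3}^{4} C(4,i) p^i (1−p)^{4−i} with p = 0.97
C(4,3)·0.97^3·0.03^1 = 0.10952
C(4,4)·0.97^4·0.03^0 = 0.88529
Sum = 0.995

0.995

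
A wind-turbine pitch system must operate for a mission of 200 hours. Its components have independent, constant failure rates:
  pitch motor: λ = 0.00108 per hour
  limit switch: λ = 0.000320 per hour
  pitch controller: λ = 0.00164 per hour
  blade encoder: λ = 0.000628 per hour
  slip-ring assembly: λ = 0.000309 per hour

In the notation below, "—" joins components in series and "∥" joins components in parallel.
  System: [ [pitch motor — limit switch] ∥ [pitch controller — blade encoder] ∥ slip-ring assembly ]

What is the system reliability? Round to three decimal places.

R(pitch motor) = exp(−0.00108 × 200) = 0.80574
R(limit switch) = exp(−0.000320 × 200) = 0.93800
R(pitch controller) = exp(−0.00164 × 200) = 0.72036
R(blade encoder) = exp(−0.000628 × 200) = 0.88197
R(slip-ring assembly) = exp(−0.000309 × 200) = 0.94007
Series (pitch motor and limit switch): 0.80574 × 0.93800 = 0.75578
Series (pitch controller and blade encoder): 0.72036 × 0.88197 = 0.63534
Parallel ([0.75578], [0.63534], and slip-ring assembly): 1 − (1 − 0.75578)(1 − 0.63534)(1 − 0.94007) = 0.995

0.995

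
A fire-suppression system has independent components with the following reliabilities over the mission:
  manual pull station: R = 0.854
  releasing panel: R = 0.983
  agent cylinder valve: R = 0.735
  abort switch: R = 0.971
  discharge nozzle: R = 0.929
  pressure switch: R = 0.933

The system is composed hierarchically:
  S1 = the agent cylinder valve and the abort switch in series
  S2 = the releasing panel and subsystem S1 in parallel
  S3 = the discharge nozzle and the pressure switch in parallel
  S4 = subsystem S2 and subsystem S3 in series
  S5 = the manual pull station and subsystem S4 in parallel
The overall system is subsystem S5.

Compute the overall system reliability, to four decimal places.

0.9986

Series (agent cylinder valve and abort switch): 0.735000 × 0.971000 = 0.713685
Parallel (releasing panel and [0.713685]): 1 − (1 − 0.983000)(1 − 0.713685) = 0.995133
Parallel (discharge nozzle and pressure switch): 1 − (1 − 0.929000)(1 − 0.933000) = 0.995243
Series ([0.995133] and [0.995243]): 0.995133 × 0.995243 = 0.990399
Parallel (manual pull station and [0.990399]): 1 − (1 − 0.854000)(1 − 0.990399) = 0.9986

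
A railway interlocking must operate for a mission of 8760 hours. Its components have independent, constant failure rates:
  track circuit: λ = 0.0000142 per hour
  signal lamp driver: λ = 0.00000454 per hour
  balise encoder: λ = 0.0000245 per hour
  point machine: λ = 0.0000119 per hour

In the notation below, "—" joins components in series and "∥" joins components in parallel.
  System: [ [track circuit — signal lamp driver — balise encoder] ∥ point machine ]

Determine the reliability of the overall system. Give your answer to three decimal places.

0.969

R(track circuit) = exp(−0.0000142 × 8760) = 0.88303
R(signal lamp driver) = exp(−0.00000454 × 8760) = 0.96101
R(balise encoder) = exp(−0.0000245 × 8760) = 0.80685
R(point machine) = exp(−0.0000119 × 8760) = 0.90101
Series (track circuit, signal lamp driver, and balise encoder): 0.88303 × 0.96101 × 0.80685 = 0.68469
Parallel ([0.68469] and point machine): 1 − (1 − 0.68469)(1 − 0.90101) = 0.969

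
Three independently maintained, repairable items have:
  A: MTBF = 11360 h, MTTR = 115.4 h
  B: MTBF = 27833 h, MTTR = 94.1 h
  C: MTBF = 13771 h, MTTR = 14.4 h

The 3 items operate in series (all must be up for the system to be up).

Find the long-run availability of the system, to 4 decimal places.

0.9856

A(A) = MTBF/(MTBF+MTTR) = 11360/(11360+115.4) = 0.989944
A(B) = MTBF/(MTBF+MTTR) = 27833/(27833+94.1) = 0.996631
A(C) = MTBF/(MTBF+MTTR) = 13771/(13771+14.4) = 0.998955
Series availability: 0.989944 × 0.996631 × 0.998955 = 0.9856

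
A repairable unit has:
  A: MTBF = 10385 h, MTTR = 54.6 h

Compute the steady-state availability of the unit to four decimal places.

0.9948

A(A) = MTBF/(MTBF+MTTR) = 10385/(10385+54.6) = 0.9948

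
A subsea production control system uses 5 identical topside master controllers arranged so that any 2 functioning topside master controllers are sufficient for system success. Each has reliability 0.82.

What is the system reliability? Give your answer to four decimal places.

R = Σ_{i=2}^{5} C(5,i) p^i (1−p)^{5−i} with p = 0.82
C(5,2)·0.82^2·0.18^3 = 0.039214
C(5,3)·0.82^3·0.18^2 = 0.178643
C(5,4)·0.82^4·0.18^1 = 0.406910
C(5,5)·0.82^5·0.18^0 = 0.370740
Sum = 0.9955

0.9955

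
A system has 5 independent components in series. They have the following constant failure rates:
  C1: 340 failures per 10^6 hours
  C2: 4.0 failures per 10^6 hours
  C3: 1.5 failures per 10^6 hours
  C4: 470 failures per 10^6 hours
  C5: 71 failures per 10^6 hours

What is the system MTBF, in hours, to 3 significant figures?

1130

Series of exponential components: λ_sys = Σ λ_i
λ_sys = 0.00034 + 0.0000040 + 0.0000015 + 0.00047 + 0.000071 = 8.8650e-04 /h
MTBF = 1 / λ_sys = 1130 h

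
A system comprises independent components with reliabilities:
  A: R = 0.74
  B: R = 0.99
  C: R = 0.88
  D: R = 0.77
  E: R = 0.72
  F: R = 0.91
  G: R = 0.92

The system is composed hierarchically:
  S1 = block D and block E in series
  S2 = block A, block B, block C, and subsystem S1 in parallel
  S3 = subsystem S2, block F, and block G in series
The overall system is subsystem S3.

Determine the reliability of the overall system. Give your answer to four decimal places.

Series (D and E): 0.770000 × 0.720000 = 0.554400
Parallel (A, B, C, and [0.554400]): 1 − (1 − 0.740000)(1 − 0.990000)(1 − 0.880000)(1 − 0.554400) = 0.999861
Series ([0.999861], F, and G): 0.999861 × 0.910000 × 0.920000 = 0.8371

0.8371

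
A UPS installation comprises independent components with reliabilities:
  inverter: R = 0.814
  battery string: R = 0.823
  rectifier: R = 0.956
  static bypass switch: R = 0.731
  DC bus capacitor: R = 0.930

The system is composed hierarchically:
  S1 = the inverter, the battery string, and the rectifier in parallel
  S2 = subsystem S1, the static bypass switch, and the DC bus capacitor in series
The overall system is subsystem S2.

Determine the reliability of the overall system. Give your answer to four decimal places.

0.6788

Parallel (inverter, battery string, and rectifier): 1 − (1 − 0.814000)(1 − 0.823000)(1 − 0.956000) = 0.998551
Series ([0.998551], static bypass switch, and DC bus capacitor): 0.998551 × 0.731000 × 0.930000 = 0.6788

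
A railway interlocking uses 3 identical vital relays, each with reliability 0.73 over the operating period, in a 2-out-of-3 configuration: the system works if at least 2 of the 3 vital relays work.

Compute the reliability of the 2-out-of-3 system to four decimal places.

0.8207

R = Σ_{i=2}^{3} C(3,i) p^i (1−p)^{3−i} with p = 0.73
C(3,2)·0.73^2·0.27^1 = 0.431649
C(3,3)·0.73^3·0.27^0 = 0.389017
Sum = 0.8207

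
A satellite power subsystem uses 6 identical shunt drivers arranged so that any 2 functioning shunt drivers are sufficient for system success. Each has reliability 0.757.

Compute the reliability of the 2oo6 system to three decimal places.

0.996

R = Σ_{i=2}^{6} C(6,i) p^i (1−p)^{6−i} with p = 0.757
C(6,2)·0.757^2·0.243^4 = 0.02997
C(6,3)·0.757^3·0.243^3 = 0.12449
C(6,4)·0.757^4·0.243^2 = 0.29086
C(6,5)·0.757^5·0.243^1 = 0.36244
C(6,6)·0.757^6·0.243^0 = 0.18818
Sum = 0.996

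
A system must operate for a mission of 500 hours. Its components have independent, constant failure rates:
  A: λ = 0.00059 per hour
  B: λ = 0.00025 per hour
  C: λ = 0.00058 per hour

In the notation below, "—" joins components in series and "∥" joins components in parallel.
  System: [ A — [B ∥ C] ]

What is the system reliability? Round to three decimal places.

R(A) = exp(−0.00059 × 500) = 0.74453
R(B) = exp(−0.00025 × 500) = 0.88250
R(C) = exp(−0.00058 × 500) = 0.74826
Parallel (B and C): 1 − (1 − 0.88250)(1 − 0.74826) = 0.97042
Series (A and [0.97042]): 0.74453 × 0.97042 = 0.723

0.723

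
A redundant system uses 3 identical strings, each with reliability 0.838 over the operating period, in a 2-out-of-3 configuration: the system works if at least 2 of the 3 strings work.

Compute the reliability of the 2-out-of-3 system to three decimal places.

R = Σ_{i=2}^{3} C(3,i) p^i (1−p)^{3−i} with p = 0.838
C(3,2)·0.838^2·0.162^1 = 0.34129
C(3,3)·0.838^3·0.162^0 = 0.58848
Sum = 0.930

0.930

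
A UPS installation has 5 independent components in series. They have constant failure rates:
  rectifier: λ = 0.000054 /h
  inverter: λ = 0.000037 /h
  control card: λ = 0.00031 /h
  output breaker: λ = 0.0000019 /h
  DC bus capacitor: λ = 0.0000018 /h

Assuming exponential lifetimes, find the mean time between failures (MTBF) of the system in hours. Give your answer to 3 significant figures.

Series of exponential components: λ_sys = Σ λ_i
λ_sys = 0.000054 + 0.000037 + 0.00031 + 0.0000019 + 0.0000018 = 4.0470e-04 /h
MTBF = 1 / λ_sys = 2470 h

2470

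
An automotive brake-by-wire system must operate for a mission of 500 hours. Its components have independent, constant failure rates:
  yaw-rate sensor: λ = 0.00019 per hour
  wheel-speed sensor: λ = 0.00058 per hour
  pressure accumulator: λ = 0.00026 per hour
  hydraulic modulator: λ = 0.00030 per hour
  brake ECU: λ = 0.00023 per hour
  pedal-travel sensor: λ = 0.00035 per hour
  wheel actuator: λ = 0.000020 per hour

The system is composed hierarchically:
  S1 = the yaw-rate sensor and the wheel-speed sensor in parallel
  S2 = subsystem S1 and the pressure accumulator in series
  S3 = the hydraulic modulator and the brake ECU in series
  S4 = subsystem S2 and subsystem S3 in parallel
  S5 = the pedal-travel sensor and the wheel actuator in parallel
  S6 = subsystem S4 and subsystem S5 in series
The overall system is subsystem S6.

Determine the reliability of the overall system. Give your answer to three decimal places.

R(yaw-rate sensor) = exp(−0.00019 × 500) = 0.90937
R(wheel-speed sensor) = exp(−0.00058 × 500) = 0.74826
R(pressure accumulator) = exp(−0.00026 × 500) = 0.87810
R(hydraulic modulator) = exp(−0.00030 × 500) = 0.86071
R(brake ECU) = exp(−0.00023 × 500) = 0.89137
R(pedal-travel sensor) = exp(−0.00035 × 500) = 0.83946
R(wheel actuator) = exp(−0.000020 × 500) = 0.99005
Parallel (yaw-rate sensor and wheel-speed sensor): 1 − (1 − 0.90937)(1 − 0.74826) = 0.97718
Series ([0.97718] and pressure accumulator): 0.97718 × 0.87810 = 0.85806
Series (hydraulic modulator and brake ECU): 0.86071 × 0.89137 = 0.76721
Parallel ([0.85806] and [0.76721]): 1 − (1 − 0.85806)(1 − 0.76721) = 0.96696
Parallel (pedal-travel sensor and wheel actuator): 1 − (1 − 0.83946)(1 − 0.99005) = 0.99840
Series ([0.96696] and [0.99840]): 0.96696 × 0.99840 = 0.965

0.965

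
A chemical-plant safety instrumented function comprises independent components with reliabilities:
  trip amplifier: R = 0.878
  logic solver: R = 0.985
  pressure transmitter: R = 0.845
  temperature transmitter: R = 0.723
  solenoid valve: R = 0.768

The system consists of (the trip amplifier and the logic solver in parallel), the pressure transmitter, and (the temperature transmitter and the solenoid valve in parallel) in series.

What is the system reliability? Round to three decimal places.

0.789

Parallel (trip amplifier and logic solver): 1 − (1 − 0.87800)(1 − 0.98500) = 0.99817
Parallel (temperature transmitter and solenoid valve): 1 − (1 − 0.72300)(1 − 0.76800) = 0.93574
Series ([0.99817], pressure transmitter, and [0.93574]): 0.99817 × 0.84500 × 0.93574 = 0.789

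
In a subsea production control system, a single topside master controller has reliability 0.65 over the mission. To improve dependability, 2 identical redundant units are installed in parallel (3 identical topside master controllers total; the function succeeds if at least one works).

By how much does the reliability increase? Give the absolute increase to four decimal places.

R_before = 0.65
R_after = 1 − (1 − 0.65)^3 = 0.9571
ΔR = 0.9571 − 0.65 = 0.3071

0.3071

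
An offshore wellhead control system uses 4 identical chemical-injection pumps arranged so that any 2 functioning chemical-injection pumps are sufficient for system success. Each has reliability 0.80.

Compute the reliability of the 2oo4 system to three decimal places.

R = Σ_{i=2}^{4} C(4,i) p^i (1−p)^{4−i} with p = 0.80
C(4,2)·0.80^2·0.20^2 = 0.15360
C(4,3)·0.80^3·0.20^1 = 0.40960
C(4,4)·0.80^4·0.20^0 = 0.40960
Sum = 0.973

0.973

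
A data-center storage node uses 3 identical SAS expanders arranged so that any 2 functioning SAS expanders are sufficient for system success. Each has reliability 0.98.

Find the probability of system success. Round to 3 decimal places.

R = Σ_{i=2}^{3} C(3,i) p^i (1−p)^{3−i} with p = 0.98
C(3,2)·0.98^2·0.02^1 = 0.05762
C(3,3)·0.98^3·0.02^0 = 0.94119
Sum = 0.999

0.999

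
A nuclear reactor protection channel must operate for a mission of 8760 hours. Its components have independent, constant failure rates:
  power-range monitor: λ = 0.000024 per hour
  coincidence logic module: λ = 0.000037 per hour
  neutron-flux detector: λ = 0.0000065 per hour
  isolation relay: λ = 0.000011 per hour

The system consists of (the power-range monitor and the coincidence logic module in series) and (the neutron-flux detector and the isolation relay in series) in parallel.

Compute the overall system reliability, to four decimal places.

0.9412

R(power-range monitor) = exp(−0.000024 × 8760) = 0.810390
R(coincidence logic module) = exp(−0.000037 × 8760) = 0.723163
R(neutron-flux detector) = exp(−0.0000065 × 8760) = 0.944651
R(isolation relay) = exp(−0.000011 × 8760) = 0.908137
Series (power-range monitor and coincidence logic module): 0.810390 × 0.723163 = 0.586044
Series (neutron-flux detector and isolation relay): 0.944651 × 0.908137 = 0.857873
Parallel ([0.586044] and [0.857873]): 1 − (1 − 0.586044)(1 − 0.857873) = 0.9412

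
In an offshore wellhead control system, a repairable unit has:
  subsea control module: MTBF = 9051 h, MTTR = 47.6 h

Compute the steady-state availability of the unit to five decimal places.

0.99477

A(subsea control module) = MTBF/(MTBF+MTTR) = 9051/(9051+47.6) = 0.99477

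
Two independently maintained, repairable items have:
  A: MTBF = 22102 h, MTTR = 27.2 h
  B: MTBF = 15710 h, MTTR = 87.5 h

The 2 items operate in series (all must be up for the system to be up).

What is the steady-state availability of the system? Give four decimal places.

A(A) = MTBF/(MTBF+MTTR) = 22102/(22102+27.2) = 0.998771
A(B) = MTBF/(MTBF+MTTR) = 15710/(15710+87.5) = 0.994461
Series availability: 0.998771 × 0.994461 = 0.9932

0.9932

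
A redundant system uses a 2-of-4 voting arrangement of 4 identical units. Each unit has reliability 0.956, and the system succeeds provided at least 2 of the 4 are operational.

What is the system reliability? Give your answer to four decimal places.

0.9997

R = Σ_{i=2}^{4} C(4,i) p^i (1−p)^{4−i} with p = 0.956
C(4,2)·0.956^2·0.044^2 = 0.010616
C(4,3)·0.956^3·0.044^1 = 0.153775
C(4,4)·0.956^4·0.044^0 = 0.835279
Sum = 0.9997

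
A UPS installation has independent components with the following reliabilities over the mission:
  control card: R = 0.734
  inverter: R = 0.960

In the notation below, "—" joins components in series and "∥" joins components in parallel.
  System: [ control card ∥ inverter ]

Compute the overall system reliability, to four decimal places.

0.9894

Parallel (control card and inverter): 1 − (1 − 0.734000)(1 − 0.960000) = 0.9894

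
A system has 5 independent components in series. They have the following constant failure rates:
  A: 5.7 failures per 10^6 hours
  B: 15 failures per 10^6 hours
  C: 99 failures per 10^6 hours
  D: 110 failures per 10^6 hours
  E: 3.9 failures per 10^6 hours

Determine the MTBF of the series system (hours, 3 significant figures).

4280

Series of exponential components: λ_sys = Σ λ_i
λ_sys = 0.0000057 + 0.000015 + 0.000099 + 0.00011 + 0.0000039 = 2.3360e-04 /h
MTBF = 1 / λ_sys = 4280 h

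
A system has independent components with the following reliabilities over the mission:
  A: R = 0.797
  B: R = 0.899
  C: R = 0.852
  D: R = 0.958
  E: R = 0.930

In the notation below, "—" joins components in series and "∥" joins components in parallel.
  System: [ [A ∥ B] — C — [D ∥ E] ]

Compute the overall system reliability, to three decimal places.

Parallel (A and B): 1 − (1 − 0.79700)(1 − 0.89900) = 0.97950
Parallel (D and E): 1 − (1 − 0.95800)(1 − 0.93000) = 0.99706
Series ([0.97950], C, and [0.99706]): 0.97950 × 0.85200 × 0.99706 = 0.832

0.832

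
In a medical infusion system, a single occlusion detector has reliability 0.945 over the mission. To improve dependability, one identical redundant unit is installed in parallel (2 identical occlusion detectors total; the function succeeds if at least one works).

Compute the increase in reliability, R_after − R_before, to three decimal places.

0.052

R_before = 0.945
R_after = 1 − (1 − 0.945)^2 = 0.997
ΔR = 0.997 − 0.945 = 0.052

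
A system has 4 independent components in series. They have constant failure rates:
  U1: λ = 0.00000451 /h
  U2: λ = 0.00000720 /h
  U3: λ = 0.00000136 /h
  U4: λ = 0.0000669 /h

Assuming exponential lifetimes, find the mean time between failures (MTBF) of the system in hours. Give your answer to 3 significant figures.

12500

Series of exponential components: λ_sys = Σ λ_i
λ_sys = 0.00000451 + 0.00000720 + 0.00000136 + 0.0000669 = 7.9970e-05 /h
MTBF = 1 / λ_sys = 12500 h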